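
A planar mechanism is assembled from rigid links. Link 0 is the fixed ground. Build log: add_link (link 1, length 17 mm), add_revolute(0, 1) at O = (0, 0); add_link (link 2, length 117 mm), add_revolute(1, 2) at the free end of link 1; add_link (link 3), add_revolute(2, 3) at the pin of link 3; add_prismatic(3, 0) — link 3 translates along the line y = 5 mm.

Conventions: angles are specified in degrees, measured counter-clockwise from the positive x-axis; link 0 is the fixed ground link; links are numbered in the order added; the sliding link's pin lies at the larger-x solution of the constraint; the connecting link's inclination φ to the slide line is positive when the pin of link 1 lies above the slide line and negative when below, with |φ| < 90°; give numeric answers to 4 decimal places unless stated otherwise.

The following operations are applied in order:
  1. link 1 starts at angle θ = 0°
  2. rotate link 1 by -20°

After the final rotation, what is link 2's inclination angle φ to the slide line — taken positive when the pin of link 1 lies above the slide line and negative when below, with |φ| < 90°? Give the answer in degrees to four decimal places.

geometry: r = 17 mm, L = 117 mm, e = 5 mm; θ starts at 0°
rotate link 1 by -20°: θ ← 0° -20° = -20°
h = r sin θ − e = -5.814342 − 5 = -10.814342
sin φ = h / L = -10.814342 / 117 = -0.09243028
φ = arcsin(-0.09243028) = -5.303435°

-5.3034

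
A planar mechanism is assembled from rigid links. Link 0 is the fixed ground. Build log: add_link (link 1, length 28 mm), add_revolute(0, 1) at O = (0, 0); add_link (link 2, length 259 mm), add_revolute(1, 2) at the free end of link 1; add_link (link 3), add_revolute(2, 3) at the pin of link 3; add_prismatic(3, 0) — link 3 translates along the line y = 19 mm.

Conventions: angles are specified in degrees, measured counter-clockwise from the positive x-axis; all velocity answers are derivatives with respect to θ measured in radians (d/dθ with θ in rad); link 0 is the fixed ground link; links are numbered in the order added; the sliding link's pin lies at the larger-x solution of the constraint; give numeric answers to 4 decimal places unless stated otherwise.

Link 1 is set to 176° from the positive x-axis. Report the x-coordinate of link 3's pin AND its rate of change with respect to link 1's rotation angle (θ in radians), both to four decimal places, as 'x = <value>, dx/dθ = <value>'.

geometry: r = 28 mm, L = 259 mm, e = 19 mm
crank pin P = (r cos θ, r sin θ) = (-27.931793, 1.953181)
h = r sin θ − e = 1.953181 − 19 = -17.046819
x = r cos θ + √(L² − h²) = -27.931793 + 258.438399 = 230.506605
dx/dθ = −r sin θ − h·r cos θ/√(L² − h²) (θ in radians; h = -17.046819) = -3.795586

x = 230.5066, dx/dθ = -3.7956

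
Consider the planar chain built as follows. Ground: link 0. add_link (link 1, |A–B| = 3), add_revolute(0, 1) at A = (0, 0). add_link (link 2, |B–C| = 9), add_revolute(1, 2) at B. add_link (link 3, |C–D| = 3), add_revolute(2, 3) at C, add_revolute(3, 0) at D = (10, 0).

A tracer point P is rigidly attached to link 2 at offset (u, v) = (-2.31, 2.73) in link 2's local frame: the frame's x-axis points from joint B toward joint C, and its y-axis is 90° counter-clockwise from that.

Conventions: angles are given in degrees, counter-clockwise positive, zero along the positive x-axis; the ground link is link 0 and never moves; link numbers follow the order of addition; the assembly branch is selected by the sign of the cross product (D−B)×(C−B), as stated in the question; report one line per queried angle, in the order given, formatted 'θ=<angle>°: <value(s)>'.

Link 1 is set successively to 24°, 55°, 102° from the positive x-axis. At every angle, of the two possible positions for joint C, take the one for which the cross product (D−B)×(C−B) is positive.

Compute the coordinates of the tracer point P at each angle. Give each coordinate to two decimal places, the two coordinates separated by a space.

A=(0,0), D=(10.00,0)
θ=24°: B = A + 3.00·(cos24°, sin24°) = (2.7406, 1.2202)
θ=24°: |BD| = 7.3612
θ=24°: circle(B,9.00) ∩ circle(D,3.00): a=8.5711, h=2.7452
θ=24°:   candidates: C₊=(11.6482,2.5067) cross=20.208; C₋=(10.7381,-2.9078) cross=-20.208
θ=24°:   branch + wants cross > 0 → take C=(11.6482,2.5067) (cross=20.208)
θ=24°: ex = (C−B)/|BC| = (0.9897,0.1429); ey = (-0.1429,0.9897)
θ=24°: P = B + -2.31·ex + 2.73·ey = (0.0641,3.5920)
θ=55°: B = A + 3.00·(cos55°, sin55°) = (1.7207, 2.4575)
θ=55°: |BD| = 8.6363
θ=55°: circle(B,9.00) ∩ circle(D,3.00): a=8.4866, h=2.9963
θ=55°:   candidates: C₊=(10.7091,2.9150) cross=25.877; C₋=(9.0039,-2.8298) cross=-25.877
θ=55°:   branch + wants cross > 0 → take C=(10.7091,2.9150) (cross=25.877)
θ=55°: ex = (C−B)/|BC| = (0.9987,0.0508); ey = (-0.0508,0.9987)
θ=55°: P = B + -2.31·ex + 2.73·ey = (-0.7251,5.0665)
θ=102°: B = A + 3.00·(cos102°, sin102°) = (-0.6237, 2.9344)
θ=102°: |BD| = 11.0216
θ=102°: circle(B,9.00) ∩ circle(D,3.00): a=8.7771, h=1.9906
θ=102°:   candidates: C₊=(8.3665,2.5163) cross=21.939; C₋=(7.3066,-1.3212) cross=-21.939
θ=102°:   branch + wants cross > 0 → take C=(8.3665,2.5163) (cross=21.939)
θ=102°: ex = (C−B)/|BC| = (0.9989,-0.0465); ey = (0.0465,0.9989)
θ=102°: P = B + -2.31·ex + 2.73·ey = (-2.8044,5.7688)

θ=24°: 0.06 3.59
θ=55°: -0.73 5.07
θ=102°: -2.80 5.77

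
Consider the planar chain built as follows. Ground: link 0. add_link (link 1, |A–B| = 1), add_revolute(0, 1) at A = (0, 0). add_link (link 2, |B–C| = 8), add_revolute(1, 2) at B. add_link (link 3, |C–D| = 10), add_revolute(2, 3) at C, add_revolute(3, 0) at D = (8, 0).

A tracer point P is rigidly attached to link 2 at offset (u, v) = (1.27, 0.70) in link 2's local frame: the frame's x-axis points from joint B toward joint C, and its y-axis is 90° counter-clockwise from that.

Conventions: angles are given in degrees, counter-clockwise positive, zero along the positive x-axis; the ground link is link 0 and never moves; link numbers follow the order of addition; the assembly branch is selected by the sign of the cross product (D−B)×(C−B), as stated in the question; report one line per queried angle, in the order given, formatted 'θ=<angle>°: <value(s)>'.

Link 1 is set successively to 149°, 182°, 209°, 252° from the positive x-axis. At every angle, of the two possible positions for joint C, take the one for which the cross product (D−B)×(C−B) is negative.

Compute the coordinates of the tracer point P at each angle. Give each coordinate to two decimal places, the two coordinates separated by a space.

A=(0,0), D=(8.00,0)
θ=149°: B = A + 1.00·(cos149°, sin149°) = (-0.8572, 0.5150)
θ=149°: |BD| = 8.8721
θ=149°: circle(B,8.00) ∩ circle(D,10.00): a=2.4072, h=7.6292
θ=149°:   candidates: C₊=(1.9889,7.9917) cross=67.688; C₋=(1.1031,-7.2411) cross=-67.688
θ=149°:   branch - wants cross < 0 → take C=(1.1031,-7.2411) (cross=-67.688)
θ=149°: ex = (C−B)/|BC| = (0.2450,-0.9695); ey = (0.9695,0.2450)
θ=149°: P = B + 1.27·ex + 0.70·ey = (0.1327,-0.5447)
θ=182°: B = A + 1.00·(cos182°, sin182°) = (-0.9994, -0.0349)
θ=182°: |BD| = 8.9995
θ=182°: circle(B,8.00) ∩ circle(D,10.00): a=2.4996, h=7.5995
θ=182°:   candidates: C₊=(1.4707,7.5742) cross=68.391; C₋=(1.5297,-7.6246) cross=-68.391
θ=182°:   branch - wants cross < 0 → take C=(1.5297,-7.6246) (cross=-68.391)
θ=182°: ex = (C−B)/|BC| = (0.3161,-0.9487); ey = (0.9487,0.3161)
θ=182°: P = B + 1.27·ex + 0.70·ey = (0.0662,-1.0185)
θ=209°: B = A + 1.00·(cos209°, sin209°) = (-0.8746, -0.4848)
θ=209°: |BD| = 8.8879
θ=209°: circle(B,8.00) ∩ circle(D,10.00): a=2.4187, h=7.6256
θ=209°:   candidates: C₊=(1.1245,7.2614) cross=67.775; C₋=(1.9564,-7.9671) cross=-67.775
θ=209°:   branch - wants cross < 0 → take C=(1.9564,-7.9671) (cross=-67.775)
θ=209°: ex = (C−B)/|BC| = (0.3539,-0.9353); ey = (0.9353,0.3539)
θ=209°: P = B + 1.27·ex + 0.70·ey = (0.2295,-1.4249)
θ=252°: B = A + 1.00·(cos252°, sin252°) = (-0.3090, -0.9511)
θ=252°: |BD| = 8.3633
θ=252°: circle(B,8.00) ∩ circle(D,10.00): a=2.0294, h=7.7383
θ=252°:   candidates: C₊=(0.8272,6.9678) cross=64.718; C₋=(2.5872,-8.4084) cross=-64.718
θ=252°:   branch - wants cross < 0 → take C=(2.5872,-8.4084) (cross=-64.718)
θ=252°: ex = (C−B)/|BC| = (0.3620,-0.9322); ey = (0.9322,0.3620)
θ=252°: P = B + 1.27·ex + 0.70·ey = (0.8033,-1.8815)

θ=149°: 0.13 -0.54
θ=182°: 0.07 -1.02
θ=209°: 0.23 -1.42
θ=252°: 0.80 -1.88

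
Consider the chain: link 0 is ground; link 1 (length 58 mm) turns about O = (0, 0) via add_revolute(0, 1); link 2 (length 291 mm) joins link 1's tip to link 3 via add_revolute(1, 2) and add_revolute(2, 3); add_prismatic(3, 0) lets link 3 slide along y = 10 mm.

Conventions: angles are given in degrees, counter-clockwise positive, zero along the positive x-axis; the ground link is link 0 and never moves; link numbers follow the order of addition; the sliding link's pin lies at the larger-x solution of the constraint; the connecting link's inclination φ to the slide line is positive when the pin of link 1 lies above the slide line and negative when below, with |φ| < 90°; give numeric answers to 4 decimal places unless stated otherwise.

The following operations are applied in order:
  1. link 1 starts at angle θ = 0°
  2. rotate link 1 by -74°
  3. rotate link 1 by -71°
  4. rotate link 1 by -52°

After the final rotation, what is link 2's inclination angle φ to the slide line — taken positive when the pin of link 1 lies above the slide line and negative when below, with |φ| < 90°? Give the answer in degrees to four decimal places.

geometry: r = 58 mm, L = 291 mm, e = 10 mm; θ starts at 0°
rotate link 1 by -74°: θ ← 0° -74° = -74°
rotate link 1 by -71°: θ ← -74° -71° = -145°
rotate link 1 by -52°: θ ← -145° -52° = -197°
h = r sin θ − e = 16.957559 − 10 = 6.957559
sin φ = h / L = 6.957559 / 291 = 0.02390914
φ = arcsin(0.02390914) = 1.370023°

1.3700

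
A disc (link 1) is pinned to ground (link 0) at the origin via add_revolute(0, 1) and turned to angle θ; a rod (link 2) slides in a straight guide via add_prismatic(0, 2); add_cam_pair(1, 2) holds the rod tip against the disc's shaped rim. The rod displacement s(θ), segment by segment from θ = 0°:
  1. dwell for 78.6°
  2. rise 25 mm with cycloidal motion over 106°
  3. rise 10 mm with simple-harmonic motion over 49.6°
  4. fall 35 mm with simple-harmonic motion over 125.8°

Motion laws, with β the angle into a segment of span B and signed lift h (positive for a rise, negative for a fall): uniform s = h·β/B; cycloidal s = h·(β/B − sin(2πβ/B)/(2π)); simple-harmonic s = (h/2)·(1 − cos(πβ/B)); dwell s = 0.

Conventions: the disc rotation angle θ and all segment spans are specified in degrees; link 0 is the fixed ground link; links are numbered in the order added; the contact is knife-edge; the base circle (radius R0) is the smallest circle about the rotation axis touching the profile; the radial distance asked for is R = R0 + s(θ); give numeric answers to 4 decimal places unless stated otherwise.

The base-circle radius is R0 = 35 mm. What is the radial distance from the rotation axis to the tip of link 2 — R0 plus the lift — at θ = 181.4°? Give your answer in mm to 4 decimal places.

segment 1 (0° to 78.6°, dwell): s unchanged at 0.0000
θ = 181.4° falls in segment 2 (78.6° to 184.6°, cycloidal, h = 25): β = 181.4 − 78.6 = 102.8°, B = 106°; Δs = 25·(0.9698 − sin(2π·0.9698)/(2π)) = 24.9955; s = 0.0000 + 24.9955 = 24.9955
R = R0 + s = 35 + 24.9955 = 59.9955

59.9955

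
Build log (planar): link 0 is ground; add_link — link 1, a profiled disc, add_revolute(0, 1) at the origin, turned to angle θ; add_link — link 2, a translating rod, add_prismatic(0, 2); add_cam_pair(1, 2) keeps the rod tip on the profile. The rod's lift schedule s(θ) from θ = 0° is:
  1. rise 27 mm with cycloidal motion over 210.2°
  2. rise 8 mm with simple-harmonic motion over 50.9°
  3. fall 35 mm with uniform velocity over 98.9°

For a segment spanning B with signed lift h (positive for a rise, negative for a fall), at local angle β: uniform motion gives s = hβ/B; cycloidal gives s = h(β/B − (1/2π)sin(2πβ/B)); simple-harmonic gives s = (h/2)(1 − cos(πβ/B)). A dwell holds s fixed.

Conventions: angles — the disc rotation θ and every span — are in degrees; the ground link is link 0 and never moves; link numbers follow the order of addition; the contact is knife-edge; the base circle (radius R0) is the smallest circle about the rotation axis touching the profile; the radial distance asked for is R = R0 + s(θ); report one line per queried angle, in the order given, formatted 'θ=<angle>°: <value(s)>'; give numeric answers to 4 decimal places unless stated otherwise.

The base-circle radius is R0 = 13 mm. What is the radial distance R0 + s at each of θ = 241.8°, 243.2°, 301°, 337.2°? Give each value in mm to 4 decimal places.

seg 1 [0°–210.2°] cycloidal, h=27: full span → s += 27 → s = 27.0000
seg 2 [210.2°–261.1°] simple-harmonic, h=8: θ=241.8° here. β=31.6, B=50.9. 8/2·(1 − cos(π·0.6208)) = 5.4821 → s = 32.4821
seg 2 [210.2°–261.1°] simple-harmonic, h=8: θ=243.2° here. β=33, B=50.9. 8/2·(1 − cos(π·0.6483)) = 5.7972 → s = 32.7972
seg 2 [210.2°–261.1°] simple-harmonic, h=8: full span → s += 8 → s = 35.0000
seg 3 [261.1°–360°] uniform, h=-35: θ=301° here. β=39.9, B=98.9. -35·39.9/98.9 = -14.1203 → s = 20.8797
seg 3 [261.1°–360°] uniform, h=-35: θ=337.2° here. β=76.1, B=98.9. -35·76.1/98.9 = -26.9312 → s = 8.0688
θ=241.8°: R = R0 + s = 13 + 32.4821 = 45.4821
θ=243.2°: R = R0 + s = 13 + 32.7972 = 45.7972
θ=301°: R = R0 + s = 13 + 20.8797 = 33.8797
θ=337.2°: R = R0 + s = 13 + 8.0688 = 21.0688

θ=241.8°: 45.4821
θ=243.2°: 45.7972
θ=301°: 33.8797
θ=337.2°: 21.0688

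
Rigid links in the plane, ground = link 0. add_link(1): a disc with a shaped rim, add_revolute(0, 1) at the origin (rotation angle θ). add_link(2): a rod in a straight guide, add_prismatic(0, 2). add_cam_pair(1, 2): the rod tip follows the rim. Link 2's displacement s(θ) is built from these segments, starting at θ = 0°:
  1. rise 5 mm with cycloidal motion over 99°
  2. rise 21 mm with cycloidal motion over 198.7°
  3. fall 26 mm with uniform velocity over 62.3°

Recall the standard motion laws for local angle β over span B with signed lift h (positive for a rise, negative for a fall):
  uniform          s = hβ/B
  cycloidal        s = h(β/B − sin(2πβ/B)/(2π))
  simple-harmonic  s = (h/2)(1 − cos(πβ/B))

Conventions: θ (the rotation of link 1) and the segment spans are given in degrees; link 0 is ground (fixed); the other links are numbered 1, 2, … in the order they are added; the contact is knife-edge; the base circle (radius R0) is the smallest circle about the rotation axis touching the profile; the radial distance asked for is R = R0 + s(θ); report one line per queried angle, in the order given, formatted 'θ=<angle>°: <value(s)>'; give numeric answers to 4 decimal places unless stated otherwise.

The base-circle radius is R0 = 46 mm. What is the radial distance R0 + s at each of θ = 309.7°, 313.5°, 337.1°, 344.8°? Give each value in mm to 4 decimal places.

segment 1 (0° to 99°, cycloidal, h = 5) is passed completely: s = 0.0000 + (5) = 5.0000
segment 2 (99° to 297.7°, cycloidal, h = 21) is passed completely: s = 5.0000 + (21) = 26.0000
θ = 309.7° falls in segment 3 (297.7° to 360°, uniform, h = -26): β = 309.7 − 297.7 = 12°, B = 62.3°; Δs = -26·12/62.3 = -5.0080; s = 26.0000 − 5.0080 = 20.9920
θ = 313.5° falls in segment 3 (297.7° to 360°, uniform, h = -26): β = 313.5 − 297.7 = 15.8°, B = 62.3°; Δs = -26·15.8/62.3 = -6.5939; s = 26.0000 − 6.5939 = 19.4061
θ = 337.1° falls in segment 3 (297.7° to 360°, uniform, h = -26): β = 337.1 − 297.7 = 39.4°, B = 62.3°; Δs = -26·39.4/62.3 = -16.4430; s = 26.0000 − 16.4430 = 9.5570
θ = 344.8° falls in segment 3 (297.7° to 360°, uniform, h = -26): β = 344.8 − 297.7 = 47.1°, B = 62.3°; Δs = -26·47.1/62.3 = -19.6565; s = 26.0000 − 19.6565 = 6.3435
θ=309.7°: R = R0 + s = 46 + 20.9920 = 66.9920
θ=313.5°: R = R0 + s = 46 + 19.4061 = 65.4061
θ=337.1°: R = R0 + s = 46 + 9.5570 = 55.5570
θ=344.8°: R = R0 + s = 46 + 6.3435 = 52.3435

θ=309.7°: 66.9920
θ=313.5°: 65.4061
θ=337.1°: 55.5570
θ=344.8°: 52.3435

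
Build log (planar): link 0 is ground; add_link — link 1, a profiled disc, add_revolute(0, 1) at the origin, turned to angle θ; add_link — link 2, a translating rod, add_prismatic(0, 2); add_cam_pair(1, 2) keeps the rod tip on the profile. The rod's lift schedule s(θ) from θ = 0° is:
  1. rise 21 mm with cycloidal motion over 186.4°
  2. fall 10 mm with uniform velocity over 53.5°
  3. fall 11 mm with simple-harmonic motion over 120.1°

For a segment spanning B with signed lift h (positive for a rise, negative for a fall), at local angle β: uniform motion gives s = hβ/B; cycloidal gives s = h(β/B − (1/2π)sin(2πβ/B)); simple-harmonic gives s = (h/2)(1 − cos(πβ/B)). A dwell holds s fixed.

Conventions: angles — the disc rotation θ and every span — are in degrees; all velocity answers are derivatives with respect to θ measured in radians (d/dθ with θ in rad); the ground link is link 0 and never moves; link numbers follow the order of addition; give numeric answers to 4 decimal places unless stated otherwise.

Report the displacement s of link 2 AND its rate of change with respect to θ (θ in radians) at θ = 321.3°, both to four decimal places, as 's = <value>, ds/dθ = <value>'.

seg 1 [0°–186.4°] cycloidal, h=21: full span → s += 21 → s = 21.0000
seg 2 [186.4°–239.9°] uniform, h=-10: full span → s += -10 → s = 11.0000
seg 3 [239.9°–360°] simple-harmonic, h=-11: θ=321.3° here. β=81.4, B=120.1. -11/2·(1 − cos(π·0.6778)) = -8.4144 → s = 2.5856
velocity in seg [239.9°–360°] (simple-harmonic), θ in radians: β = 81.4° = 1.4207 rad, B = 120.1° = 2.0961 rad; ds/dθ = (πh/(2B)) sin(πβ/B) = (π·(-11)/(2·2.0961)) sin(π·0.6778) = -6.990698 mm/rad

s = 2.5856, ds/dθ = -6.9907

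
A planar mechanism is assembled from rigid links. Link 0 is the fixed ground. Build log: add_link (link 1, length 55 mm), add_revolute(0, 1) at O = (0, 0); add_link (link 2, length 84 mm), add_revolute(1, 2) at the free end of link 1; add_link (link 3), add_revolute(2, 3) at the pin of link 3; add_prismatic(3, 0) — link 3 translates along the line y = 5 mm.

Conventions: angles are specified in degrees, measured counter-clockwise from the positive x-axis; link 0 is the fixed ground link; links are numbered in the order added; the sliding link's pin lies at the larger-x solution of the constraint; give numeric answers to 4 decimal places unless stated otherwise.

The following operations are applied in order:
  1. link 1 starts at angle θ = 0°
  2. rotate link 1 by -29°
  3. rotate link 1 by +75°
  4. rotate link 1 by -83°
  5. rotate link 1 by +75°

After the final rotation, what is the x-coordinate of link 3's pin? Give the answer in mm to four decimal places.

geometry: r = 55 mm, L = 84 mm, e = 5 mm; θ starts at 0°
rotate link 1 by -29°: θ ← 0° -29° = -29°
rotate link 1 by +75°: θ ← -29° +75° = 46°
rotate link 1 by -83°: θ ← 46° -83° = -37°
rotate link 1 by +75°: θ ← -37° +75° = 38°
crank pin P = (r cos θ, r sin θ) = (43.340591, 33.861381)
h = r sin θ − e = 33.861381 − 5 = 28.861381
x = r cos θ + √(L² − h²) = 43.340591 + 78.886125 = 122.226716

122.2267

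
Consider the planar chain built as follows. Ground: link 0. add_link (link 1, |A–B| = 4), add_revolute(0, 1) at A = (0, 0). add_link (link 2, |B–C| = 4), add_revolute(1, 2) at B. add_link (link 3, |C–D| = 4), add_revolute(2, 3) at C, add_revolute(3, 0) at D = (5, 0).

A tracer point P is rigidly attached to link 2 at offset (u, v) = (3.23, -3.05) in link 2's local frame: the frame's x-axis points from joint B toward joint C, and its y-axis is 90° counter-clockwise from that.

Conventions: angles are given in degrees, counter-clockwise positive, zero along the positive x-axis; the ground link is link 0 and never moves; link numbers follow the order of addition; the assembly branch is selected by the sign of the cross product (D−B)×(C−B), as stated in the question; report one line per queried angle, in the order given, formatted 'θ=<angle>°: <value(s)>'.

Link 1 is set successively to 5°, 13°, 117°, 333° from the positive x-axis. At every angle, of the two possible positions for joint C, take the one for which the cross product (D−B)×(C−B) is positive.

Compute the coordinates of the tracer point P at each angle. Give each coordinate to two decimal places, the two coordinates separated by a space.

A=(0,0), D=(5.00,0)
θ=5°: B = A + 4.00·(cos5°, sin5°) = (3.9848, 0.3486)
θ=5°: |BD| = 1.0734
θ=5°: circle(B,4.00) ∩ circle(D,4.00): a=0.5367, h=3.9638
θ=5°:   candidates: C₊=(5.7798,3.9233) cross=4.255; C₋=(3.2050,-3.5746) cross=-4.255
θ=5°:   branch + wants cross > 0 → take C=(5.7798,3.9233) (cross=4.255)
θ=5°: ex = (C−B)/|BC| = (0.4487,0.8937); ey = (-0.8937,0.4487)
θ=5°: P = B + 3.23·ex + -3.05·ey = (8.1599,1.8665)
θ=13°: B = A + 4.00·(cos13°, sin13°) = (3.8975, 0.8998)
θ=13°: |BD| = 1.4231
θ=13°: circle(B,4.00) ∩ circle(D,4.00): a=0.7115, h=3.9362
θ=13°:   candidates: C₊=(6.9376,3.4994) cross=5.602; C₋=(1.9599,-2.5996) cross=-5.602
θ=13°:   branch + wants cross > 0 → take C=(6.9376,3.4994) (cross=5.602)
θ=13°: ex = (C−B)/|BC| = (0.7600,0.6499); ey = (-0.6499,0.7600)
θ=13°: P = B + 3.23·ex + -3.05·ey = (8.3345,0.6809)
θ=117°: B = A + 4.00·(cos117°, sin117°) = (-1.8160, 3.5640)
θ=117°: |BD| = 7.6915
θ=117°: circle(B,4.00) ∩ circle(D,4.00): a=3.8458, h=1.1000
θ=117°:   candidates: C₊=(2.1017,2.7568) cross=8.461; C₋=(1.0823,0.8072) cross=-8.461
θ=117°:   branch + wants cross > 0 → take C=(2.1017,2.7568) (cross=8.461)
θ=117°: ex = (C−B)/|BC| = (0.9794,-0.2018); ey = (0.2018,0.9794)
θ=117°: P = B + 3.23·ex + -3.05·ey = (0.7321,-0.0750)
θ=333°: B = A + 4.00·(cos333°, sin333°) = (3.5640, -1.8160)
θ=333°: |BD| = 2.3151
θ=333°: circle(B,4.00) ∩ circle(D,4.00): a=1.1576, h=3.8288
θ=333°:   candidates: C₊=(1.2787,1.4669) cross=8.864; C₋=(7.2853,-3.2829) cross=-8.864
θ=333°:   branch + wants cross > 0 → take C=(1.2787,1.4669) (cross=8.864)
θ=333°: ex = (C−B)/|BC| = (-0.5713,0.8207); ey = (-0.8207,-0.5713)
θ=333°: P = B + 3.23·ex + -3.05·ey = (4.2218,2.5775)

θ=5°: 8.16 1.87
θ=13°: 8.33 0.68
θ=117°: 0.73 -0.08
θ=333°: 4.22 2.58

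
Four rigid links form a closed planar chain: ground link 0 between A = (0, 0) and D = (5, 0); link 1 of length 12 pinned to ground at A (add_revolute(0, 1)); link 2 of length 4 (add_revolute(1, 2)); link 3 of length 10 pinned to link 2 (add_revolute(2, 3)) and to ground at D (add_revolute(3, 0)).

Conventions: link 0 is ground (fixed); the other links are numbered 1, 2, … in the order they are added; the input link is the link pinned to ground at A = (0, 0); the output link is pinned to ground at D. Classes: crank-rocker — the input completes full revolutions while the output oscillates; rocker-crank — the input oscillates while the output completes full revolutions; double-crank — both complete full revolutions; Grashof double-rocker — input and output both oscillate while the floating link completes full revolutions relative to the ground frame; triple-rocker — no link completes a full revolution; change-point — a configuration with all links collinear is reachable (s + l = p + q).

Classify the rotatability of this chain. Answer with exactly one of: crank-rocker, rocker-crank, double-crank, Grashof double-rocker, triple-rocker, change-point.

lengths: ground=5, input=12, coupler=4, output=10
sorted: s=4 (shortest), l=12 (longest), p+q=15
s + l = 16 vs p + q = 15
s + l > p + q → non-Grashof → no link fully rotates → triple-rocker

triple-rocker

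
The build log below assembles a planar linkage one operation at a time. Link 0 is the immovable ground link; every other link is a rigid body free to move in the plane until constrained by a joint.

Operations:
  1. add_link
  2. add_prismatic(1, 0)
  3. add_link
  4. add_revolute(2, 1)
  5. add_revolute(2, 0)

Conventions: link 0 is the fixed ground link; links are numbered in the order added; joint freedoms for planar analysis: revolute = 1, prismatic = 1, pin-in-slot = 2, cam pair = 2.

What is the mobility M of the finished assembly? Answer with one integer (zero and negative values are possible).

ground; <1,0,0>
#1 <2,0,0>
P:1↔0 J1 <2,1,0>
#2 <3,1,0>
R:2↔1 J1 <3,2,0>
R:2↔0 J1 <3,3,0>
3×2 − 2×3 − 1×0 = 0

M = 0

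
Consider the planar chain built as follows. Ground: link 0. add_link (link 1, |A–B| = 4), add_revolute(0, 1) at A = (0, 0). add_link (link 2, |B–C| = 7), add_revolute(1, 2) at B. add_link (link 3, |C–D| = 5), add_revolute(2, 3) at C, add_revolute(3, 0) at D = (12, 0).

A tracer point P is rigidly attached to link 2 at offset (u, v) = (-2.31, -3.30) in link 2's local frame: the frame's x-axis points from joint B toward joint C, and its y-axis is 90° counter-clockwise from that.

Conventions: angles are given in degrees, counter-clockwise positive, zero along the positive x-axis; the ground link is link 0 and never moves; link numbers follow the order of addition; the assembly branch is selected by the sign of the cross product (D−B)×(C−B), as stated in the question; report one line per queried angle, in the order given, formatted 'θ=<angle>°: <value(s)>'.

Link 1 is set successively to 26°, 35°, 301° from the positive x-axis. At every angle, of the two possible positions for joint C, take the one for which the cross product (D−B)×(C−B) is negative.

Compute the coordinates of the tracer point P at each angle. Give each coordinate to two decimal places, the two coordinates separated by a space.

A=(0,0), D=(12.00,0)
θ=26°: B = A + 4.00·(cos26°, sin26°) = (3.5952, 1.7535)
θ=26°: |BD| = 8.5858
θ=26°: circle(B,7.00) ∩ circle(D,5.00): a=5.6906, h=4.0765
θ=26°:   candidates: C₊=(9.9983,4.5818) cross=35.000; C₋=(8.3332,-3.3993) cross=-35.000
θ=26°:   branch - wants cross < 0 → take C=(8.3332,-3.3993) (cross=-35.000)
θ=26°: ex = (C−B)/|BC| = (0.6769,-0.7361); ey = (0.7361,0.6769)
θ=26°: P = B + -2.31·ex + -3.30·ey = (-0.3975,1.2202)
θ=35°: B = A + 4.00·(cos35°, sin35°) = (3.2766, 2.2943)
θ=35°: |BD| = 9.0201
θ=35°: circle(B,7.00) ∩ circle(D,5.00): a=5.8404, h=3.8587
θ=35°:   candidates: C₊=(9.9064,4.5406) cross=34.806; C₋=(7.9434,-2.9230) cross=-34.806
θ=35°:   branch - wants cross < 0 → take C=(7.9434,-2.9230) (cross=-34.806)
θ=35°: ex = (C−B)/|BC| = (0.6667,-0.7453); ey = (0.7453,0.6667)
θ=35°: P = B + -2.31·ex + -3.30·ey = (-0.7231,1.8160)
θ=301°: B = A + 4.00·(cos301°, sin301°) = (2.0602, -3.4287)
θ=301°: |BD| = 10.5146
θ=301°: circle(B,7.00) ∩ circle(D,5.00): a=6.3986, h=2.8387
θ=301°:   candidates: C₊=(7.1833,1.3414) cross=29.848; C₋=(9.0346,-4.0257) cross=-29.848
θ=301°:   branch - wants cross < 0 → take C=(9.0346,-4.0257) (cross=-29.848)
θ=301°: ex = (C−B)/|BC| = (0.9964,-0.0853); ey = (0.0853,0.9964)
θ=301°: P = B + -2.31·ex + -3.30·ey = (-0.5229,-6.5196)

θ=26°: -0.40 1.22
θ=35°: -0.72 1.82
θ=301°: -0.52 -6.52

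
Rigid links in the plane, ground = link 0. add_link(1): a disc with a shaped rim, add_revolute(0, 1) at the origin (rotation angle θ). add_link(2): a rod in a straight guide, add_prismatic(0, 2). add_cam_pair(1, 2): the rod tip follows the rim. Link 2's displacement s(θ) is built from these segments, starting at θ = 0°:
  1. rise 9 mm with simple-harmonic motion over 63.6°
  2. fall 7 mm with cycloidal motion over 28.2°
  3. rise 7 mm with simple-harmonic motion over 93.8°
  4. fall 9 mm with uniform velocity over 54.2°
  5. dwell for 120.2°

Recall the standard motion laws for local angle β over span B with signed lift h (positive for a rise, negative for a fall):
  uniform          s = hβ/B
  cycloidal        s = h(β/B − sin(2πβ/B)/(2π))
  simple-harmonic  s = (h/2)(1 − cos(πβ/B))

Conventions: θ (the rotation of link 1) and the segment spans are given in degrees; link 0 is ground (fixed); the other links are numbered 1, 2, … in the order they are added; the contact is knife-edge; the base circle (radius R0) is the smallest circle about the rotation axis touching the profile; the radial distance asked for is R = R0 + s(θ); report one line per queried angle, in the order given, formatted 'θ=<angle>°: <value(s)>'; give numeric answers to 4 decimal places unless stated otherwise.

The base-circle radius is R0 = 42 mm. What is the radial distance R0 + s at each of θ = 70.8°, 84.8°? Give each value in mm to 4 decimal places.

segment 1 (0° to 63.6°, simple-harmonic, h = 9) is passed completely: s = 0.0000 + (9) = 9.0000
θ = 70.8° falls in segment 2 (63.6° to 91.8°, cycloidal, h = -7): β = 70.8 − 63.6 = 7.2°, B = 28.2°; Δs = -7·(0.2553 − sin(2π·0.2553)/(2π)) = -0.6738; s = 9.0000 − 0.6738 = 8.3262
θ = 84.8° falls in segment 2 (63.6° to 91.8°, cycloidal, h = -7): β = 84.8 − 63.6 = 21.2°, B = 28.2°; Δs = -7·(0.7518 − sin(2π·0.7518)/(2π)) = -6.3764; s = 9.0000 − 6.3764 = 2.6236
θ=70.8°: R = R0 + s = 42 + 8.3262 = 50.3262
θ=84.8°: R = R0 + s = 42 + 2.6236 = 44.6236

θ=70.8°: 50.3262
θ=84.8°: 44.6236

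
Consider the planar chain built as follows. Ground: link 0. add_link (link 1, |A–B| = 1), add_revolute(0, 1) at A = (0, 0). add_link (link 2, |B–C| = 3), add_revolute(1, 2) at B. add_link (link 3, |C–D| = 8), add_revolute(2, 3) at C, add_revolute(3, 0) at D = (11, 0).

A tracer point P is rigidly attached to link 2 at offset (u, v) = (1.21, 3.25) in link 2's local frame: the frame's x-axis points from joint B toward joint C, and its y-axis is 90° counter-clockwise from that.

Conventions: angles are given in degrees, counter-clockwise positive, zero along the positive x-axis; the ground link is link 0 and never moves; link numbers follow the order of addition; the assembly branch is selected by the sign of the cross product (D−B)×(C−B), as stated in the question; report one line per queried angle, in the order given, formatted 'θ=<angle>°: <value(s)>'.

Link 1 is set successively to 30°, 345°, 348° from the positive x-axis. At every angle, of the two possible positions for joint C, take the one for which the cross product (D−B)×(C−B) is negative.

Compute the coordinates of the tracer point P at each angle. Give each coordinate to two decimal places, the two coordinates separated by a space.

A=(0,0), D=(11.00,0)
θ=30°: B = A + 1.00·(cos30°, sin30°) = (0.8660, 0.5000)
θ=30°: |BD| = 10.1463
θ=30°: circle(B,3.00) ∩ circle(D,8.00): a=2.3628, h=1.8486
θ=30°:   candidates: C₊=(3.3171,2.2299) cross=18.756; C₋=(3.1349,-1.4627) cross=-18.756
θ=30°:   branch - wants cross < 0 → take C=(3.1349,-1.4627) (cross=-18.756)
θ=30°: ex = (C−B)/|BC| = (0.7563,-0.6542); ey = (0.6542,0.7563)
θ=30°: P = B + 1.21·ex + 3.25·ey = (3.9074,2.1663)
θ=345°: B = A + 1.00·(cos345°, sin345°) = (0.9659, -0.2588)
θ=345°: |BD| = 10.0374
θ=345°: circle(B,3.00) ∩ circle(D,8.00): a=2.2790, h=1.9510
θ=345°:   candidates: C₊=(3.1938,1.7503) cross=19.583; C₋=(3.2944,-2.1504) cross=-19.583
θ=345°:   branch - wants cross < 0 → take C=(3.2944,-2.1504) (cross=-19.583)
θ=345°: ex = (C−B)/|BC| = (0.7762,-0.6305); ey = (0.6305,0.7762)
θ=345°: P = B + 1.21·ex + 3.25·ey = (3.9543,1.5008)
θ=348°: B = A + 1.00·(cos348°, sin348°) = (0.9781, -0.2079)
θ=348°: |BD| = 10.0240
θ=348°: circle(B,3.00) ∩ circle(D,8.00): a=2.2686, h=1.9630
θ=348°:   candidates: C₊=(3.2055,1.8018) cross=19.677; C₋=(3.2870,-2.1235) cross=-19.677
θ=348°:   branch - wants cross < 0 → take C=(3.2870,-2.1235) (cross=-19.677)
θ=348°: ex = (C−B)/|BC| = (0.7696,-0.6385); ey = (0.6385,0.7696)
θ=348°: P = B + 1.21·ex + 3.25·ey = (3.9846,1.5207)

θ=30°: 3.91 2.17
θ=345°: 3.95 1.50
θ=348°: 3.98 1.52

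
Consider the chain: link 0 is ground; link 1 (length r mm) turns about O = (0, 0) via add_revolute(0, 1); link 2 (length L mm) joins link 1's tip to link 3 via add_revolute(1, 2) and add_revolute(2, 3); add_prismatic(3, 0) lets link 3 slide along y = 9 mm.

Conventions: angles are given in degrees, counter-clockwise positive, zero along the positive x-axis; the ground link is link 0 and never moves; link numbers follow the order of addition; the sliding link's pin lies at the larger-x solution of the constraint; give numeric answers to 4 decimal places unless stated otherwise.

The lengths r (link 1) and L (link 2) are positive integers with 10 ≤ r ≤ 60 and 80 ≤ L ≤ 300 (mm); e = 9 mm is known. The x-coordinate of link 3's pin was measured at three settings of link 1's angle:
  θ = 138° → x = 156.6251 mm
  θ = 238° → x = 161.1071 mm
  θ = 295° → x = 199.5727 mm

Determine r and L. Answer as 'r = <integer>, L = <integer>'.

constraint per measurement: (x − r cos θ)² + (r sin θ − e)² = L²
subtracting the θ₁ and θ₂ equations cancels the r² and L² terms:
r = (x₁² − x₂²) / (2[(x₁cos θ₁ + e sin θ₁) − (x₂cos θ₂ + e sin θ₂)]) = 41.0000 → r = 41
L² = (x₁ − r cos θ₁)² + (r sin θ₁ − e)² = 35344.0044 → L = 188.0000 → L = 188
check at θ₃=295°: x = 199.5727 (printed 199.5727) ✓

r = 41, L = 188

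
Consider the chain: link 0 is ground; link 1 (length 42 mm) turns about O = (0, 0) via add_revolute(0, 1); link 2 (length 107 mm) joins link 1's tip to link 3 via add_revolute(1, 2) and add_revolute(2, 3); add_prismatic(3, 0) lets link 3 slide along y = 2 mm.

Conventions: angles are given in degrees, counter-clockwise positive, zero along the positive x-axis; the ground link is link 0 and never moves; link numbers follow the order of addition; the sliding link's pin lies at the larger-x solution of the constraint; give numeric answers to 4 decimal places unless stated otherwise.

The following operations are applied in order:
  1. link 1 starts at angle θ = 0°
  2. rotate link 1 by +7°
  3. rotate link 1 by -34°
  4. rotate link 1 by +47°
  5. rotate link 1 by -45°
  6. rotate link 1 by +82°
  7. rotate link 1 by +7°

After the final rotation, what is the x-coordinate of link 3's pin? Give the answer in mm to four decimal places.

geometry: r = 42 mm, L = 107 mm, e = 2 mm; θ starts at 0°
rotate link 1 by +7°: θ ← 0° +7° = 7°
rotate link 1 by -34°: θ ← 7° -34° = -27°
rotate link 1 by +47°: θ ← -27° +47° = 20°
rotate link 1 by -45°: θ ← 20° -45° = -25°
rotate link 1 by +82°: θ ← -25° +82° = 57°
rotate link 1 by +7°: θ ← 57° +7° = 64°
crank pin P = (r cos θ, r sin θ) = (18.411588, 37.749350)
h = r sin θ − e = 37.749350 − 2 = 35.749350
x = r cos θ + √(L² − h²) = 18.411588 + 100.851296 = 119.262885

119.2629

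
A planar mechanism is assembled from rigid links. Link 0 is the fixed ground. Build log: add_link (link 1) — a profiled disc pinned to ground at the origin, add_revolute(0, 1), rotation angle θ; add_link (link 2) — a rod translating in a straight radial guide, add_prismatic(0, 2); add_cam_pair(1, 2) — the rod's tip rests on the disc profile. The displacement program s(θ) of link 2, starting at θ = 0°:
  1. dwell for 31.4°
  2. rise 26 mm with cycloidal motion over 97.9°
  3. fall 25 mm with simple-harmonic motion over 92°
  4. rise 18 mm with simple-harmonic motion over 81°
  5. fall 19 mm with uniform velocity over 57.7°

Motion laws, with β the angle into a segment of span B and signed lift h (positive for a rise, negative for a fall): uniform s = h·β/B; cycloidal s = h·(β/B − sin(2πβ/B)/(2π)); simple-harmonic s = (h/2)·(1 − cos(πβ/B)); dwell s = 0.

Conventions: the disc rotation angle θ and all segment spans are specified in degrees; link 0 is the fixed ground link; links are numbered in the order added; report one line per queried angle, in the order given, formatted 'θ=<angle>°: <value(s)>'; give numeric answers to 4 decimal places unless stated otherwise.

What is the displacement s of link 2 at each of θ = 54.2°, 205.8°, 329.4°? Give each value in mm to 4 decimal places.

seg 1 [0°–31.4°] dwell: s stays 0.0000
seg 2 [31.4°–129.3°] cycloidal, h=26: θ=54.2° here. β=22.8, B=97.9. 26·(0.2329 − sin(2π·0.2329)/(2π)) = 1.9410 → s = 1.9410
seg 2 [31.4°–129.3°] cycloidal, h=26: full span → s += 26 → s = 26.0000
seg 3 [129.3°–221.3°] simple-harmonic, h=-25: θ=205.8° here. β=76.5, B=92. -25/2·(1 − cos(π·0.8315)) = -23.2896 → s = 2.7104
seg 3 [129.3°–221.3°] simple-harmonic, h=-25: full span → s += -25 → s = 1.0000
seg 4 [221.3°–302.3°] simple-harmonic, h=18: full span → s += 18 → s = 19.0000
seg 5 [302.3°–360°] uniform, h=-19: θ=329.4° here. β=27.1, B=57.7. -19·27.1/57.7 = -8.9237 → s = 10.0763

θ=54.2°: 1.9410
θ=205.8°: 2.7104
θ=329.4°: 10.0763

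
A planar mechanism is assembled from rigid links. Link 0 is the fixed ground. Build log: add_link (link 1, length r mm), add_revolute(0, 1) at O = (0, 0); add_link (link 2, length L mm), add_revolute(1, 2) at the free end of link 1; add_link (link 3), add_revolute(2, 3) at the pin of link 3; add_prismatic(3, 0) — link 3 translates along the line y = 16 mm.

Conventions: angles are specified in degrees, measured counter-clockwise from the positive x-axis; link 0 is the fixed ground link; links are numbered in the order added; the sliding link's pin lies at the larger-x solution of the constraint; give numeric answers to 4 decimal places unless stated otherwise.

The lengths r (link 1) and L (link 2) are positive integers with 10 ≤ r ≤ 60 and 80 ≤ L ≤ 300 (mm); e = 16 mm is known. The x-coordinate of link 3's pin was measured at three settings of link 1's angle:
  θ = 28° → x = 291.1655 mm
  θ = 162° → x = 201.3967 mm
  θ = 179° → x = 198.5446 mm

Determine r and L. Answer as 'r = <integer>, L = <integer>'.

constraint per measurement: (x − r cos θ)² + (r sin θ − e)² = L²
subtracting the θ₁ and θ₂ equations cancels the r² and L² terms:
r = (x₁² − x₂²) / (2[(x₁cos θ₁ + e sin θ₁) − (x₂cos θ₂ + e sin θ₂)]) = 49.0000 → r = 49
L² = (x₁ − r cos θ₁)² + (r sin θ₁ − e)² = 61503.9970 → L = 248.0000 → L = 248
check at θ₃=179°: x = 198.5446 (printed 198.5446) ✓

r = 49, L = 248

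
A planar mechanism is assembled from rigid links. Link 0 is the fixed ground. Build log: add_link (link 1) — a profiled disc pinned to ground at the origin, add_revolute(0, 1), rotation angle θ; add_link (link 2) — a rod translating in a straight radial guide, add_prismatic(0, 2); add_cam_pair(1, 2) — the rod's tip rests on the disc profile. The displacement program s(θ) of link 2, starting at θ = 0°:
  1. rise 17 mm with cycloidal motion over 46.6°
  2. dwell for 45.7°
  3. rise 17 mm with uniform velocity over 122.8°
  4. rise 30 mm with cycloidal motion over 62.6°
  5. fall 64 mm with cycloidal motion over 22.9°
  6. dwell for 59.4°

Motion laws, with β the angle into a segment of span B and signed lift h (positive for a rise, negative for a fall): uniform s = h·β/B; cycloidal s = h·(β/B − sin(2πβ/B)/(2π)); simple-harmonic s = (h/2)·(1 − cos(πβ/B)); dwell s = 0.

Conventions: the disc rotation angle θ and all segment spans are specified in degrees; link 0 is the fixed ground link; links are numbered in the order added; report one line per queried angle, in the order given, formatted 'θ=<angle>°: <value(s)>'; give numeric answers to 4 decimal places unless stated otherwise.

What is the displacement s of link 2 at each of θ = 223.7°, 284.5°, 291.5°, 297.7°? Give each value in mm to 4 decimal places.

seg 1 [0°–46.6°] cycloidal, h=17: full span → s += 17 → s = 17.0000
seg 2 [46.6°–92.3°] dwell: s stays 17.0000
seg 3 [92.3°–215.1°] uniform, h=17: full span → s += 17 → s = 34.0000
seg 4 [215.1°–277.7°] cycloidal, h=30: θ=223.7° here. β=8.6, B=62.6. 30·(0.1374 − sin(2π·0.1374)/(2π)) = 0.4931 → s = 34.4931
seg 4 [215.1°–277.7°] cycloidal, h=30: full span → s += 30 → s = 64.0000
seg 5 [277.7°–300.6°] cycloidal, h=-64: θ=284.5° here. β=6.8, B=22.9. -64·(0.2969 − sin(2π·0.2969)/(2π)) = -9.2583 → s = 54.7417
seg 5 [277.7°–300.6°] cycloidal, h=-64: θ=291.5° here. β=13.8, B=22.9. -64·(0.6026 − sin(2π·0.6026)/(2π)) = -44.6897 → s = 19.3103
seg 5 [277.7°–300.6°] cycloidal, h=-64: θ=297.7° here. β=20, B=22.9. -64·(0.8734 − sin(2π·0.8734)/(2π)) = -63.1715 → s = 0.8285

θ=223.7°: 34.4931
θ=284.5°: 54.7417
θ=291.5°: 19.3103
θ=297.7°: 0.8285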